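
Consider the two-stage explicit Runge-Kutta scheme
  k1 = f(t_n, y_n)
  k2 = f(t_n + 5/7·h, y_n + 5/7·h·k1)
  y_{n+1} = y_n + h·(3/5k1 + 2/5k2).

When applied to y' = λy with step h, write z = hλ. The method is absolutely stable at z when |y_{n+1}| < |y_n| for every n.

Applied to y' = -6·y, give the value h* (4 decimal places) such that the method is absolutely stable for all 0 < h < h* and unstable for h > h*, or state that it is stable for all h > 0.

(-3.5000,0); λ=-6 ⇒ h* = (7/2)/6 = 0.5833.

Set f=λy, z=hλ:
  k1=λy_n ⇒ h·k1=z·y_n;  k2=λ(1+5/7z)y_n ⇒ h·k2=z(1+5/7z)y_n
  y_{n+1}/y_n = 1 + 3/5z + 2/5z(1+5/7z) = 1 + z + 2/7z²
  R(z) = 1 + z + 2/7z².

Boundary: |R(x)|=1, x<0.
x=-0.95: |R|=0.3079
R=1: x+2/7x²=0 ⇒ x=−7/2=-3.5000; min R=1−1/(4·2/7)=0.1250>−1
Confirm numerically:
  x=-3.381: |R|=0.88505 <1
  x=-2.918: |R|=0.51478 <1
  x=-2.577: |R|=0.32041 <1
  x=-2.342: |R|=0.22513 <1
  x=-4.052: |R|=1.63906 >1
  x=-3.752: |R|=1.27014 >1
  x=-3.564: |R|=1.06517 >1
Stable set (-3.5000, 0).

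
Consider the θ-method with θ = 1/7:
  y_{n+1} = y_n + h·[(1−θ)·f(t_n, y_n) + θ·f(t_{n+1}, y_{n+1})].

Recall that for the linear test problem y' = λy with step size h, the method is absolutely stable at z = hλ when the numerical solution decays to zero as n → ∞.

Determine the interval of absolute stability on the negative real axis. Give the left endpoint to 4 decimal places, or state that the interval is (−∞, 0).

Set f=λy, z=hλ:
  y_{n+1} = y_n + z·[6/7·y_n + 1/7·y_{n+1}] ⇒ (1 − 1/7z)y_{n+1} = (1 + 6/7z)y_n
  so R(z) = (1 + 6/7z)/(1 − 1/7z).

Find x<0 with |R(x)|<1.
x=-0.99: |R|=0.1327
R=−1: 1+6/7x = −1+1/7x ⇒ -5/7x=2 ⇒ x=2/(-5/7)=-2.8000
Confirm numerically:
  x=-1.682: |R|=0.35614 <1
  x=-1.312: |R|=0.10491 <1
  x=-1.131: |R|=0.02632 <1
  x=-3.348: |R|=1.26479 >1
  x=-3.133: |R|=1.16431 >1
Stable set (-2.8000, 0).

(-2.8000, 0).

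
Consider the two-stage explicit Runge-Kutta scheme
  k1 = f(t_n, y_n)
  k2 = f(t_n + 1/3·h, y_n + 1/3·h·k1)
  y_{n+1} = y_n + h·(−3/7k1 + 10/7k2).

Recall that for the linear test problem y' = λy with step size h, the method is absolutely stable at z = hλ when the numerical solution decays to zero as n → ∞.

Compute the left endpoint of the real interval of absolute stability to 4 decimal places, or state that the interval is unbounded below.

On y'=λy, z=hλ:
  k1=λy_n ⇒ h·k1=z·y_n;  k2=λ(1+1/3z)y_n ⇒ h·k2=z(1+1/3z)y_n
  y_{n+1}/y_n = 1 − 3/7z + 10/7z(1+1/3z) = 1 + z + 10/21z²
  ⇒ R(z) = 1 + z + 10/21z².

Solve |R(x)|<1 on ℝ⁻.
x=-0.54: |R|=0.5989
R=1: x+10/21x²=0 ⇒ x=−21/10=-2.1000; min R=1−1/(4·10/21)=0.4750>−1
Confirm numerically:
  x=-1.792: |R|=0.73717 <1
  x=-1.768: |R|=0.72049 <1
  x=-1.300: |R|=0.50476 <1
  x=-1.292: |R|=0.50289 <1
  x=-2.480: |R|=1.44876 >1
  x=-2.161: |R|=1.06277 >1
Stable set (-2.1000, 0).

z* = -2.1000.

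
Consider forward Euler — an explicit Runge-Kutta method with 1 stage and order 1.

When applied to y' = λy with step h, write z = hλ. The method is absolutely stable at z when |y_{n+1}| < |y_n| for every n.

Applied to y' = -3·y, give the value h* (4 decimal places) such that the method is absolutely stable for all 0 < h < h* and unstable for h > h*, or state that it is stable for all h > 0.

Test eqn y'=λy, z=hλ:
  order 1, 1-stage ⇒ R(z)=1+z
  (e.g. R(-0.5)=0.50000, |R|=0.50000)

Boundary: |R(x)|=1, x<0.
x=-0.5: |R|=0.5000
|R(-2.13)|=1.1300 |R(-1.86)|=0.8600 |R(-0.85)|=0.1500
Bisect:
  x_lo=-2.3354 |R|=1.3354  x_hi=-0.3029 |R|=0.6971
  mid=-1.31915 |R|=0.31915 →hi
  mid=-1.82729 |R|=0.82729 →hi
  mid=-2.08136 |R|=1.08136 →lo
  mid=-1.95433 |R|=0.95433 →hi
  mid=-2.01784 |R|=1.01784 →lo
  mid=-1.98608 |R|=0.98608 →hi
  mid=-2.00196 |R|=1.00196 →lo
  ...
  [-2.00010,-1.99998] ⇒ x*=-2.0000
Stable set (-2.0000, 0).

(-2.0000,0); λ=-3 ⇒ h* = 0.6667.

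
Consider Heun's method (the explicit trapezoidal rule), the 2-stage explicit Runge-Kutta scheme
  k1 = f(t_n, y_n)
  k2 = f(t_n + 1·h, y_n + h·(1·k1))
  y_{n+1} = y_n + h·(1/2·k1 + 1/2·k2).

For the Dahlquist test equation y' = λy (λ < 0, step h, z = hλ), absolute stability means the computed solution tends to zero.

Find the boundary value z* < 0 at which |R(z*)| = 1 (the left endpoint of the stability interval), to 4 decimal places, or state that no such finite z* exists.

z* = -2.0000.

With y'=λy (z=hλ):
  order 2, 2-stage ⇒ R(z)=1+z+z^2/2
  (e.g. R(-1.14)=0.50980, |R|=0.50980)

Solve |R(x)|<1 on ℝ⁻.
x=-1.14: |R|=0.5098
|R(-1.68)|=0.7312 |R(-0.78)|=0.5242 |R(-0.57)|=0.5924
Bisect:
  x_lo=-2.7666 |R|=2.0604  x_hi=-0.3284 |R|=0.7255
  mid=-1.54748 |R|=0.64987 →hi
  mid=-2.15703 |R|=1.16936 →lo
  mid=-1.85226 |R|=0.86317 →hi
  mid=-2.00464 |R|=1.00466 →lo
  mid=-1.92845 |R|=0.93101 →hi
  mid=-1.96655 |R|=0.96711 →hi
  mid=-1.98560 |R|=0.98570 →hi
  mid=-1.99512 |R|=0.99513 →hi
  mid=-1.99988 |R|=0.99988 →hi
  ...
  [-2.00003,-1.99988] ⇒ x*=-2.0000
Interval (-2.0000, 0).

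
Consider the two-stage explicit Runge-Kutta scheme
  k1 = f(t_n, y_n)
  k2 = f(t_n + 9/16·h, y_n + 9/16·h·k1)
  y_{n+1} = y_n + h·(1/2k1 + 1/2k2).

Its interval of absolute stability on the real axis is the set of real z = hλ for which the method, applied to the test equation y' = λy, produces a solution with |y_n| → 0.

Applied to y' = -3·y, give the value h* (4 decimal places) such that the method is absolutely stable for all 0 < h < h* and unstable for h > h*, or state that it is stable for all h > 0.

Set f=λy, z=hλ:
  k1=λy_n ⇒ h·k1=z·y_n;  k2=λ(1+9/16z)y_n ⇒ h·k2=z(1+9/16z)y_n
  y_{n+1}/y_n = 1 + 1/2z + 1/2z(1+9/16z) = 1 + z + 9/32z²
  ⇒ R(z) = 1 + z + 9/32z².

Find x<0 with |R(x)|<1.
x=-1.68: |R|=0.1138
R=1: x+9/32x²=0 ⇒ x=−32/9=-3.5556; min R=1−1/(4·9/32)=0.1111>−1
Confirm numerically:
  x=-2.562: |R|=0.28408 <1
  x=-2.381: |R|=0.21345 <1
  x=-2.197: |R|=0.16054 <1
  x=-1.997: |R|=0.12463 <1
  x=-4.046: |R|=1.55810 >1
  x=-4.037: |R|=1.54664 >1
  x=-3.577: |R|=1.02157 >1
So |R|<1 on (-3.5556, 0).

(-3.5556,0); λ=-3 ⇒ h* = (32/9)/3 = 1.1852.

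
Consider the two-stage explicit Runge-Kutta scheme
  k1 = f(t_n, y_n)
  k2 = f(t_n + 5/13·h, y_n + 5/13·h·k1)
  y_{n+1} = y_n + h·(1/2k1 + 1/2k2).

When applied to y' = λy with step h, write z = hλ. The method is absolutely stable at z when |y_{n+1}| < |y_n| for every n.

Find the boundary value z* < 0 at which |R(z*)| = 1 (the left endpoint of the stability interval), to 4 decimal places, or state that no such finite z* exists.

On y'=λy, z=hλ:
  k1=λy_n ⇒ h·k1=z·y_n;  k2=λ(1+5/13z)y_n ⇒ h·k2=z(1+5/13z)y_n
  y_{n+1}/y_n = 1 + 1/2z + 1/2z(1+5/13z) = 1 + z + 5/26z²
  so R(z) = 1 + z + 5/26z².

Need |R(x)|<1, x<0.
x=-0.36: |R|=0.6649
R=1: x+5/26x²=0 ⇒ x=−26/5=-5.2000; min R=1−1/(4·5/26)=-0.3000>−1
Confirm numerically:
  x=-3.757: |R|=0.04257 <1
  x=-3.226: |R|=0.22464 <1
  x=-3.217: |R|=0.22679 <1
  x=-5.369: |R|=1.17449 >1
  x=-5.235: |R|=1.03524 >1
So |R|<1 on (-5.2000, 0).

left endpoint -5.2000.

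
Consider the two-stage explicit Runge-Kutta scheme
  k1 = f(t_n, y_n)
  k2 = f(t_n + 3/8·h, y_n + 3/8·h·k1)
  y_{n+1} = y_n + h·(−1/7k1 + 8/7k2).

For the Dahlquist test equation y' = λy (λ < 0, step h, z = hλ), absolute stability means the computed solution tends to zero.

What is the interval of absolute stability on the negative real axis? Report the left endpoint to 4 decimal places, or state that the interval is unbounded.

On y'=λy, z=hλ:
  k1=λy_n ⇒ h·k1=z·y_n;  k2=λ(1+3/8z)y_n ⇒ h·k2=z(1+3/8z)y_n
  y_{n+1}/y_n = 1 − 1/7z + 8/7z(1+3/8z) = 1 + z + 3/7z²
  Hence R(z) = 1 + z + 3/7z².

Need |R(x)|<1, x<0.
x=-1.16: |R|=0.4167
R=1: x+3/7x²=0 ⇒ x=−7/3=-2.3333; min R=1−1/(4·3/7)=0.4167>−1
Confirm numerically:
  x=-2.256: |R|=0.92523 <1
  x=-2.003: |R|=0.71643 <1
  x=-1.319: |R|=0.42661 <1
  x=-1.145: |R|=0.41687 <1
  x=-2.745: |R|=1.48430 >1
  x=-2.411: |R|=1.08025 >1
Interval (-2.3333, 0).

z∈(-2.3333,0).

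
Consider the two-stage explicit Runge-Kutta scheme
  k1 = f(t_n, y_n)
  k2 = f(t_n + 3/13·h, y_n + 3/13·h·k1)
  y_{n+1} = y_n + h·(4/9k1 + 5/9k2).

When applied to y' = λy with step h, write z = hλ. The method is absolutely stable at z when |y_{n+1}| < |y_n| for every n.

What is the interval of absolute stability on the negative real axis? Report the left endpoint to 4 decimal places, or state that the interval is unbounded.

On y'=λy, z=hλ:
  k1=λy_n ⇒ h·k1=z·y_n;  k2=λ(1+3/13z)y_n ⇒ h·k2=z(1+3/13z)y_n
  y_{n+1}/y_n = 1 + 4/9z + 5/9z(1+3/13z) = 1 + z + 5/39z²
  Hence R(z) = 1 + z + 5/39z².

Find x<0 with |R(x)|<1.
x=-1: |R|=0.1282
R=1: x+5/39x²=0 ⇒ x=−39/5=-7.8000; min R=1−1/(4·5/39)=-0.9500>−1
Confirm numerically:
  x=-7.215: |R|=0.45887 <1
  x=-6.879: |R|=0.18775 <1
  x=-4.548: |R|=0.89617 <1
  x=-7.908: |R|=1.10950 >1
  x=-7.895: |R|=1.09616 >1
Interval (-7.8000, 0).

(-7.8000, 0).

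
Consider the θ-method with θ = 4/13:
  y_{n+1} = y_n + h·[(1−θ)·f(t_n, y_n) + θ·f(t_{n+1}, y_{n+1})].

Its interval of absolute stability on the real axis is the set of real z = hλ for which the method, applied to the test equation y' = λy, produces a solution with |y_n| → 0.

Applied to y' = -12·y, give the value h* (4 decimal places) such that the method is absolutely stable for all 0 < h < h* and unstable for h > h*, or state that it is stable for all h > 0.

Set f=λy, z=hλ:
  y_{n+1} = y_n + z·[9/13·y_n + 4/13·y_{n+1}] ⇒ (1 − 4/13z)y_{n+1} = (1 + 9/13z)y_n
  R(z) = (1 + 9/13z)/(1 − 4/13z).

Find x<0 with |R(x)|<1.
x=-1.67: |R|=0.1032
R=−1: 1+9/13x = −1+4/13x ⇒ -5/13x=2 ⇒ x=2/(-5/13)=-5.2000
Confirm numerically:
  x=-4.415: |R|=0.87198 <1
  x=-4.398: |R|=0.86892 <1
  x=-3.058: |R|=0.57554 <1
  x=-5.552: |R|=1.04999 >1
  x=-5.443: |R|=1.03494 >1
  x=-5.264: |R|=1.00940 >1
Stable set (-5.2000, 0).

(-5.2000,0); λ=-12 ⇒ h* = (26/5)/12 = 0.4333.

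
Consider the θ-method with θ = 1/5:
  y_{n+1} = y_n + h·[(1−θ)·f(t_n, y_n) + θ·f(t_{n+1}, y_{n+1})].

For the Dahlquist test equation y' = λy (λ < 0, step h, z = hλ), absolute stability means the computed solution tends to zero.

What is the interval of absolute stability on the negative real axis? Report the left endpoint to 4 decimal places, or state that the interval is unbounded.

(-3.3333, 0).

Set f=λy, z=hλ:
  y_{n+1} = y_n + z·[4/5·y_n + 1/5·y_{n+1}] ⇒ (1 − 1/5z)y_{n+1} = (1 + 4/5z)y_n
  R(z) = (1 + 4/5z)/(1 − 1/5z).

Boundary: |R(x)|=1, x<0.
x=-0.52: |R|=0.5290
R=−1: 1+4/5x = −1+1/5x ⇒ -3/5x=2 ⇒ x=2/(-3/5)=-3.3333
Confirm numerically:
  x=-2.314: |R|=0.58190 <1
  x=-2.064: |R|=0.46093 <1
  x=-1.992: |R|=0.42449 <1
  x=-1.473: |R|=0.13780 <1
  x=-3.856: |R|=1.17706 >1
  x=-3.528: |R|=1.06848 >1
Stable set (-3.3333, 0).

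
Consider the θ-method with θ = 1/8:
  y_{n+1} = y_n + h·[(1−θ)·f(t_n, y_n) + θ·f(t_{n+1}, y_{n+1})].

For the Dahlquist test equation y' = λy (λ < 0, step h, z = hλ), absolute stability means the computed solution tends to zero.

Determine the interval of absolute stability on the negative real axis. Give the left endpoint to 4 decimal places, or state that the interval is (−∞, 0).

With y'=λy (z=hλ):
  y_{n+1} = y_n + z·[7/8·y_n + 1/8·y_{n+1}] ⇒ (1 − 1/8z)y_{n+1} = (1 + 7/8z)y_n
  R(z) = (1 + 7/8z)/(1 − 1/8z).

Need |R(x)|<1, x<0.
x=-1.58: |R|=0.3194
R=−1: 1+7/8x = −1+1/8x ⇒ -3/4x=2 ⇒ x=2/(-3/4)=-2.6667
Confirm numerically:
  x=-2.149: |R|=0.69396 <1
  x=-1.180: |R|=0.02832 <1
  x=-1.068: |R|=0.05779 <1
  x=-2.990: |R|=1.17652 >1
  x=-2.792: |R|=1.06968 >1
Stable set (-2.6667, 0).

z∈(-2.6667,0).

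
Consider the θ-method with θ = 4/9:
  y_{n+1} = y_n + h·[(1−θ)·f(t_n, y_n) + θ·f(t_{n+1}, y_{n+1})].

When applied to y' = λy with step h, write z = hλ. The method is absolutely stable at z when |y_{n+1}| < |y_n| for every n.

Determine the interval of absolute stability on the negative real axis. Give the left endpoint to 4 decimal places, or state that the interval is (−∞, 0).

On y'=λy, z=hλ:
  y_{n+1} = y_n + z·[5/9·y_n + 4/9·y_{n+1}] ⇒ (1 − 4/9z)y_{n+1} = (1 + 5/9z)y_n
  Hence R(z) = (1 + 5/9z)/(1 − 4/9z).

Need |R(x)|<1, x<0.
x=-0.7: |R|=0.4661
R=−1: 1+5/9x = −1+4/9x ⇒ -1/9x=2 ⇒ x=2/(-1/9)=-18.0000
Confirm numerically:
  x=-17.205: |R|=0.98978 <1
  x=-16.741: |R|=0.98343 <1
  x=-10.156: |R|=0.84193 <1
  x=-7.581: |R|=0.73505 <1
  x=-18.514: |R|=1.00619 >1
  x=-18.383: |R|=1.00464 >1
So |R|<1 on (-18.0000, 0).

(-18.0000, 0).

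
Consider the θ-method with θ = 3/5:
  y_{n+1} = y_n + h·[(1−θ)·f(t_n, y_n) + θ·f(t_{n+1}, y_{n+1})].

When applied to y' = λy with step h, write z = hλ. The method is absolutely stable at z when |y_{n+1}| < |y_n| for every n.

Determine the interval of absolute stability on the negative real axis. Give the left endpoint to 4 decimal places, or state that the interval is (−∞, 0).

On y'=λy, z=hλ:
  y_{n+1} = y_n + z·[2/5·y_n + 3/5·y_{n+1}] ⇒ (1 − 3/5z)y_{n+1} = (1 + 2/5z)y_n
  Hence R(z) = (1 + 2/5z)/(1 − 3/5z).

Find x<0 with |R(x)|<1.
x=-1.33: |R|=0.2603
x=-2: |R|=0.0909
x=-10: |R|=0.4286
x=-100: |R|=0.6393
θ=3/5≥1/2 ⇒ |1+2/5x|<|1−3/5x| ∀x<0 ⇒ interval (−∞,0).

unbounded; (−∞, 0).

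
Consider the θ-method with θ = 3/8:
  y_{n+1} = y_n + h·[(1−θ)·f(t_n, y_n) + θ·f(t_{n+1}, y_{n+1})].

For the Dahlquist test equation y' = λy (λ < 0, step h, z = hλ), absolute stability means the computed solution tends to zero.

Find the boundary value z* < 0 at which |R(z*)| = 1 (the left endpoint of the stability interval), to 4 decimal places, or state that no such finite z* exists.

z* = -8.0000.

Test eqn y'=λy, z=hλ:
  y_{n+1} = y_n + z·[5/8·y_n + 3/8·y_{n+1}] ⇒ (1 − 3/8z)y_{n+1} = (1 + 5/8z)y_n
  R(z) = (1 + 5/8z)/(1 − 3/8z).

Solve |R(x)|<1 on ℝ⁻.
x=-0.49: |R|=0.5861
R=−1: 1+5/8x = −1+3/8x ⇒ -1/4x=2 ⇒ x=2/(-1/4)=-8.0000
Confirm numerically:
  x=-6.622: |R|=0.90110 <1
  x=-6.007: |R|=0.84682 <1
  x=-3.433: |R|=0.50085 <1
  x=-8.510: |R|=1.03042 >1
  x=-8.369: |R|=1.02229 >1
Stable set (-8.0000, 0).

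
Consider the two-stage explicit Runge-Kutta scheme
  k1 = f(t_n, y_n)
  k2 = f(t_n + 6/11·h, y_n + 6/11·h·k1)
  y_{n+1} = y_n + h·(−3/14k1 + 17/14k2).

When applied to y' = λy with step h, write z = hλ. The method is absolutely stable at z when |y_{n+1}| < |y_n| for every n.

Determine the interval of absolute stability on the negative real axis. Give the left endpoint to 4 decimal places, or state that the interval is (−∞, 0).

(-1.5098, 0).

Test eqn y'=λy, z=hλ:
  k1=λy_n ⇒ h·k1=z·y_n;  k2=λ(1+6/11z)y_n ⇒ h·k2=z(1+6/11z)y_n
  y_{n+1}/y_n = 1 − 3/14z + 17/14z(1+6/11z) = 1 + z + 51/77z²
  ⇒ R(z) = 1 + z + 51/77z².

Boundary: |R(x)|=1, x<0.
x=-0.65: |R|=0.6298
R=1: x+51/77x²=0 ⇒ x=−77/51=-1.5098; min R=1−1/(4·51/77)=0.6225>−1
Confirm numerically:
  x=-1.345: |R|=0.85319 <1
  x=-1.128: |R|=0.71475 <1
  x=-0.995: |R|=0.66073 <1
  x=-0.681: |R|=0.62617 <1
  x=-2.050: |R|=1.73347 >1
  x=-1.700: |R|=1.21416 >1
Interval (-1.5098, 0).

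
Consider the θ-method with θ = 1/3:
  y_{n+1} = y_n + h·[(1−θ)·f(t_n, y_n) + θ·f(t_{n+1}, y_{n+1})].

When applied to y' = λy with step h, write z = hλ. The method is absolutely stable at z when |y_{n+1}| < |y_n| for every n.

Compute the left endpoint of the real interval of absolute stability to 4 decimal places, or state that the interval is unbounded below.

Test eqn y'=λy, z=hλ:
  y_{n+1} = y_n + z·[2/3·y_n + 1/3·y_{n+1}] ⇒ (1 − 1/3z)y_{n+1} = (1 + 2/3z)y_n
  so R(z) = (1 + 2/3z)/(1 − 1/3z).

Boundary: |R(x)|=1, x<0.
x=-0.67: |R|=0.4523
R=−1: 1+2/3x = −1+1/3x ⇒ -1/3x=2 ⇒ x=2/(-1/3)=-6.0000
Confirm numerically:
  x=-4.309: |R|=0.76864 <1
  x=-2.913: |R|=0.47793 <1
  x=-2.789: |R|=0.44533 <1
  x=-6.344: |R|=1.03682 >1
  x=-6.184: |R|=1.02003 >1
  x=-6.177: |R|=1.01929 >1
So |R|<1 on (-6.0000, 0).

left endpoint -6.0000.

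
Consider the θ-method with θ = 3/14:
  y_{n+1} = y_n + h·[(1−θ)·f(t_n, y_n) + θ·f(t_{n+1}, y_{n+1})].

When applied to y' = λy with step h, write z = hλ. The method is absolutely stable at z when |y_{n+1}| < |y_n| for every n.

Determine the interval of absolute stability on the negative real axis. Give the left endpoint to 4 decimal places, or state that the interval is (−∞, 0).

Set f=λy, z=hλ:
  y_{n+1} = y_n + z·[11/14·y_n + 3/14·y_{n+1}] ⇒ (1 − 3/14z)y_{n+1} = (1 + 11/14z)y_n
  Hence R(z) = (1 + 11/14z)/(1 − 3/14z).

Solve |R(x)|<1 on ℝ⁻.
x=-1.09: |R|=0.1164
R=−1: 1+11/14x = −1+3/14x ⇒ -4/7x=2 ⇒ x=2/(-4/7)=-3.5000
Confirm numerically:
  x=-2.738: |R|=0.72558 <1
  x=-1.938: |R|=0.36933 <1
  x=-1.655: |R|=0.22172 <1
  x=-3.632: |R|=1.04242 >1
  x=-3.591: |R|=1.02939 >1
Interval (-3.5000, 0).

(-3.5000, 0).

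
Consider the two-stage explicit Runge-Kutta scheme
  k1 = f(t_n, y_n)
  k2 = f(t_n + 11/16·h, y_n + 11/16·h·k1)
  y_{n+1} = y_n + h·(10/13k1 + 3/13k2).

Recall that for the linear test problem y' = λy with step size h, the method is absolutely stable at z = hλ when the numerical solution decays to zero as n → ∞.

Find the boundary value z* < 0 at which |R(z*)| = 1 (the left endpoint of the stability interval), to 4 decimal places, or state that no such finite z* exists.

Test eqn y'=λy, z=hλ:
  k1=λy_n ⇒ h·k1=z·y_n;  k2=λ(1+11/16z)y_n ⇒ h·k2=z(1+11/16z)y_n
  y_{n+1}/y_n = 1 + 10/13z + 3/13z(1+11/16z) = 1 + z + 33/208z²
  so R(z) = 1 + z + 33/208z².

Find x<0 with |R(x)|<1.
x=-1.33: |R|=0.0494
R=1: x+33/208x²=0 ⇒ x=−208/33=-6.3030; min R=1−1/(4·33/208)=-0.5758>−1
Confirm numerically:
  x=-6.199: |R|=0.89769 <1
  x=-6.074: |R|=0.77929 <1
  x=-4.217: |R|=0.39564 <1
  x=-2.586: |R|=0.52502 <1
  x=-6.550: |R|=1.25665 >1
  x=-6.496: |R|=1.19888 >1
  x=-6.415: |R|=1.11396 >1
Interval (-6.3030, 0).

z* = -6.3030.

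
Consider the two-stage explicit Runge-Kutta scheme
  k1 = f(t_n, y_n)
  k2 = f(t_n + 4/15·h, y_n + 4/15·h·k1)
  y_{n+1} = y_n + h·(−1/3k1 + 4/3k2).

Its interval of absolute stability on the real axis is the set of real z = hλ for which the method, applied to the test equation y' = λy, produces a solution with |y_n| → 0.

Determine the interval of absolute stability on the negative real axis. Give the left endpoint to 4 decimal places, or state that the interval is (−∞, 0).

Set f=λy, z=hλ:
  k1=λy_n ⇒ h·k1=z·y_n;  k2=λ(1+4/15z)y_n ⇒ h·k2=z(1+4/15z)y_n
  y_{n+1}/y_n = 1 − 1/3z + 4/3z(1+4/15z) = 1 + z + 16/45z²
  ⇒ R(z) = 1 + z + 16/45z².

Boundary: |R(x)|=1, x<0.
x=-1.75: |R|=0.3389
R=1: x+16/45x²=0 ⇒ x=−45/16=-2.8125; min R=1−1/(4·16/45)=0.2969>−1
Confirm numerically:
  x=-2.374: |R|=0.62987 <1
  x=-1.974: |R|=0.41148 <1
  x=-1.644: |R|=0.31697 <1
  x=-1.515: |R|=0.30108 <1
  x=-3.301: |R|=1.57335 >1
  x=-3.169: |R|=1.40169 >1
Interval (-2.8125, 0).

(-2.8125, 0).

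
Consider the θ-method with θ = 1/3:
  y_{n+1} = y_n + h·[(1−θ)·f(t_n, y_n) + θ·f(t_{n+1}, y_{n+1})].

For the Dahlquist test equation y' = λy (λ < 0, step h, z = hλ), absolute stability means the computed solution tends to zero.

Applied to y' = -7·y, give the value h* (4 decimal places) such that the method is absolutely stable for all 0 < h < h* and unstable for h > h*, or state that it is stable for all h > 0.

(-6.0000,0); λ=-7 ⇒ h* = (6)/7 = 0.8571.

Test eqn y'=λy, z=hλ:
  y_{n+1} = y_n + z·[2/3·y_n + 1/3·y_{n+1}] ⇒ (1 − 1/3z)y_{n+1} = (1 + 2/3z)y_n
  R(z) = (1 + 2/3z)/(1 − 1/3z).

Boundary: |R(x)|=1, x<0.
x=-1.31: |R|=0.0882
R=−1: 1+2/3x = −1+1/3x ⇒ -1/3x=2 ⇒ x=2/(-1/3)=-6.0000
Confirm numerically:
  x=-5.392: |R|=0.92755 <1
  x=-4.988: |R|=0.87331 <1
  x=-3.990: |R|=0.71245 <1
  x=-6.463: |R|=1.04893 >1
  x=-6.215: |R|=1.02333 >1
  x=-6.028: |R|=1.00310 >1
Interval (-6.0000, 0).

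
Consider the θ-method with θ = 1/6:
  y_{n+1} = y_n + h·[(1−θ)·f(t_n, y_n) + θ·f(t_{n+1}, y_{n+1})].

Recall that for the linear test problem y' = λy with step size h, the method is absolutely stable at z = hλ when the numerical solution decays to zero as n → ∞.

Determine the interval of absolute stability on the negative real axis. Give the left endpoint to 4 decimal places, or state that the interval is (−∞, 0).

Set f=λy, z=hλ:
  y_{n+1} = y_n + z·[5/6·y_n + 1/6·y_{n+1}] ⇒ (1 − 1/6z)y_{n+1} = (1 + 5/6z)y_n
  ⇒ R(z) = (1 + 5/6z)/(1 − 1/6z).

Solve |R(x)|<1 on ℝ⁻.
x=-0.57: |R|=0.4795
R=−1: 1+5/6x = −1+1/6x ⇒ -2/3x=2 ⇒ x=2/(-2/3)=-3.0000
Confirm numerically:
  x=-2.481: |R|=0.75522 <1
  x=-2.261: |R|=0.64217 <1
  x=-1.886: |R|=0.43495 <1
  x=-1.784: |R|=0.37513 <1
  x=-3.375: |R|=1.16000 >1
  x=-3.269: |R|=1.11609 >1
  x=-3.122: |R|=1.05350 >1
Interval (-3.0000, 0).

(-3.0000, 0).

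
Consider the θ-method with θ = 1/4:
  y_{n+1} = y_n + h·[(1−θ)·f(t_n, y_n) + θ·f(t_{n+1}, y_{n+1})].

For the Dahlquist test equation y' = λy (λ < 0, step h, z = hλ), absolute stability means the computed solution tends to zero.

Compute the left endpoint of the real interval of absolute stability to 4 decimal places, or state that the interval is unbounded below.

Test eqn y'=λy, z=hλ:
  y_{n+1} = y_n + z·[3/4·y_n + 1/4·y_{n+1}] ⇒ (1 − 1/4z)y_{n+1} = (1 + 3/4z)y_n
  so R(z) = (1 + 3/4z)/(1 − 1/4z).

Need |R(x)|<1, x<0.
x=-0.33: |R|=0.6952
R=−1: 1+3/4x = −1+1/4x ⇒ -1/2x=2 ⇒ x=2/(-1/2)=-4.0000
Confirm numerically:
  x=-3.706: |R|=0.92370 <1
  x=-3.604: |R|=0.89584 <1
  x=-3.302: |R|=0.80882 <1
  x=-3.202: |R|=0.77839 <1
  x=-4.368: |R|=1.08795 >1
  x=-4.200: |R|=1.04878 >1
So |R|<1 on (-4.0000, 0).

left endpoint -4.0000.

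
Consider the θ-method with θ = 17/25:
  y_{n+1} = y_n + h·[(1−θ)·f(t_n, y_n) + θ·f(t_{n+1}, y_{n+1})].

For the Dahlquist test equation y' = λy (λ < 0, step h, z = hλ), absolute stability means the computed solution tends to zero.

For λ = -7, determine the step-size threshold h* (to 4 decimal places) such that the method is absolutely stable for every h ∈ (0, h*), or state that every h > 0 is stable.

With y'=λy (z=hλ):
  y_{n+1} = y_n + z·[8/25·y_n + 17/25·y_{n+1}] ⇒ (1 − 17/25z)y_{n+1} = (1 + 8/25z)y_n
  so R(z) = (1 + 8/25z)/(1 − 17/25z).

Solve |R(x)|<1 on ℝ⁻.
x=-1.33: |R|=0.3016
x=-2: |R|=0.1525
x=-10: |R|=0.2821
x=-100: |R|=0.4493
θ=17/25≥1/2 ⇒ |1+8/25x|<|1−17/25x| ∀x<0 ⇒ interval (−∞,0).

interval (−∞, 0). Any h>0 works for λ=-7.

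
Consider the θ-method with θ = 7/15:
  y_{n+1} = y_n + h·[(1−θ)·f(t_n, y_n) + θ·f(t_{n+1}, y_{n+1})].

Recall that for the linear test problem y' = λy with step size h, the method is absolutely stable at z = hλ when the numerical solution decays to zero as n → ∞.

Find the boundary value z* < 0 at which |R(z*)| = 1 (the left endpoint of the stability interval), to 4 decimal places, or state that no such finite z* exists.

On y'=λy, z=hλ:
  y_{n+1} = y_n + z·[8/15·y_n + 7/15·y_{n+1}] ⇒ (1 − 7/15z)y_{n+1} = (1 + 8/15z)y_n
  ⇒ R(z) = (1 + 8/15z)/(1 − 7/15z).

Solve |R(x)|<1 on ℝ⁻.
x=-0.37: |R|=0.6845
R=−1: 1+8/15x = −1+7/15x ⇒ -1/15x=2 ⇒ x=2/(-1/15)=-30.0000
Confirm numerically:
  x=-26.540: |R|=0.98277 <1
  x=-25.291: |R|=0.97548 <1
  x=-22.340: |R|=0.95530 <1
  x=-15.046: |R|=0.87572 <1
  x=-30.419: |R|=1.00184 >1
  x=-30.253: |R|=1.00112 >1
  x=-30.227: |R|=1.00100 >1
Stable set (-30.0000, 0).

left endpoint -30.0000.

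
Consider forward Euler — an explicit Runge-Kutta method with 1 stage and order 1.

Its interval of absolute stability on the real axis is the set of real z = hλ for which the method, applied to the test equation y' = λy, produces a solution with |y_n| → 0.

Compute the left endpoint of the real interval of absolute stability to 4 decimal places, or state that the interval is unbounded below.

left endpoint -2.0000.

On y'=λy, z=hλ:
  order 1, 1-stage ⇒ R(z)=1+z
  (e.g. R(-1.53)=-0.53000, |R|=0.53000)

Find x<0 with |R(x)|<1.
x=-1.53: |R|=0.5300
|R(-2.33)|=1.3300 |R(-2.29)|=1.2900 |R(-1.02)|=0.0200
Bisect:
  x_lo=-2.6129 |R|=1.6129  x_hi=-0.0823 |R|=0.9177
  mid=-1.34761 |R|=0.34761 →hi
  mid=-1.98025 |R|=0.98025 →hi
  mid=-2.29658 |R|=1.29658 →lo
  mid=-2.13842 |R|=1.13842 →lo
  mid=-2.05934 |R|=1.05934 →lo
  mid=-2.01980 |R|=1.01980 →lo
  mid=-2.00003 |R|=1.00003 →lo
  mid=-1.99014 |R|=0.99014 →hi
  mid=-1.99508 |R|=0.99508 →hi
  mid=-1.99755 |R|=0.99755 →hi
  ...
  [-2.00003,-1.99987] ⇒ x*=-2.0000
Stable set (-2.0000, 0).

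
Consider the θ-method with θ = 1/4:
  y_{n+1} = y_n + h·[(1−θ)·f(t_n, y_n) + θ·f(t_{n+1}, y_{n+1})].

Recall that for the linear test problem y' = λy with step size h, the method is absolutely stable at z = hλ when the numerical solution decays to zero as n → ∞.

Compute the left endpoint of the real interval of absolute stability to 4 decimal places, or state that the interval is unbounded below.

left endpoint -4.0000.

With y'=λy (z=hλ):
  y_{n+1} = y_n + z·[3/4·y_n + 1/4·y_{n+1}] ⇒ (1 − 1/4z)y_{n+1} = (1 + 3/4z)y_n
  so R(z) = (1 + 3/4z)/(1 − 1/4z).

Find x<0 with |R(x)|<1.
x=-1.14: |R|=0.1128
R=−1: 1+3/4x = −1+1/4x ⇒ -1/2x=2 ⇒ x=2/(-1/2)=-4.0000
Confirm numerically:
  x=-2.435: |R|=0.51360 <1
  x=-2.059: |R|=0.35930 <1
  x=-1.623: |R|=0.15454 <1
  x=-4.595: |R|=1.13845 >1
  x=-4.302: |R|=1.07275 >1
  x=-4.299: |R|=1.07206 >1
So |R|<1 on (-4.0000, 0).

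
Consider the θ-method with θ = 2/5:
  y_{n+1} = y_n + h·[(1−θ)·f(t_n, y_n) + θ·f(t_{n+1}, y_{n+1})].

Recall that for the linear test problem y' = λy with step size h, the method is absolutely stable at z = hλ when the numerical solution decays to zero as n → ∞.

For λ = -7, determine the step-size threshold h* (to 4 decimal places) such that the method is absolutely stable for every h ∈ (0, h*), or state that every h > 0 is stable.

On y'=λy, z=hλ:
  y_{n+1} = y_n + z·[3/5·y_n + 2/5·y_{n+1}] ⇒ (1 − 2/5z)y_{n+1} = (1 + 3/5z)y_n
  Hence R(z) = (1 + 3/5z)/(1 − 2/5z).

Need |R(x)|<1, x<0.
x=-1.63: |R|=0.0133
R=−1: 1+3/5x = −1+2/5x ⇒ -1/5x=2 ⇒ x=2/(-1/5)=-10.0000
Confirm numerically:
  x=-9.054: |R|=0.95906 <1
  x=-8.747: |R|=0.94430 <1
  x=-7.679: |R|=0.88599 <1
  x=-6.559: |R|=0.81008 <1
  x=-10.394: |R|=1.01528 >1
  x=-10.261: |R|=1.01023 >1
Stable set (-10.0000, 0).

(-10.0000,0); λ=-7 ⇒ h* = (10)/7 = 1.4286.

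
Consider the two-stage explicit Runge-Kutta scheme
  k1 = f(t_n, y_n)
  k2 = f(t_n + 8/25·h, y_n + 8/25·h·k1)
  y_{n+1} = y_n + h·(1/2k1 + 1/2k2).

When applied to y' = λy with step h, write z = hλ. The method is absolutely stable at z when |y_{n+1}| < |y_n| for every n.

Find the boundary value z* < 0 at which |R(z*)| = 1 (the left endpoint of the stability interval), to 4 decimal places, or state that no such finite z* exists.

z* = -6.2500.

Set f=λy, z=hλ:
  k1=λy_n ⇒ h·k1=z·y_n;  k2=λ(1+8/25z)y_n ⇒ h·k2=z(1+8/25z)y_n
  y_{n+1}/y_n = 1 + 1/2z + 1/2z(1+8/25z) = 1 + z + 4/25z²
  Hence R(z) = 1 + z + 4/25z².

Boundary: |R(x)|=1, x<0.
x=-0.54: |R|=0.5067
R=1: x+4/25x²=0 ⇒ x=−25/4=-6.2500; min R=1−1/(4·4/25)=-0.5625>−1
Confirm numerically:
  x=-6.166: |R|=0.91713 <1
  x=-5.699: |R|=0.49758 <1
  x=-5.316: |R|=0.20558 <1
  x=-4.774: |R|=0.12743 <1
  x=-6.600: |R|=1.36960 >1
  x=-6.409: |R|=1.16304 >1
So |R|<1 on (-6.2500, 0).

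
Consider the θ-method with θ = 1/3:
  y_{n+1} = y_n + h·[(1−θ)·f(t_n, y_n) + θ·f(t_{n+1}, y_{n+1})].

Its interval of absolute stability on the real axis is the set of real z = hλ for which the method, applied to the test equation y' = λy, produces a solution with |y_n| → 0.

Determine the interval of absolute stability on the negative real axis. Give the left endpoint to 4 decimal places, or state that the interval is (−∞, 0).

z∈(-6.0000,0).

Set f=λy, z=hλ:
  y_{n+1} = y_n + z·[2/3·y_n + 1/3·y_{n+1}] ⇒ (1 − 1/3z)y_{n+1} = (1 + 2/3z)y_n
  ⇒ R(z) = (1 + 2/3z)/(1 − 1/3z).

Find x<0 with |R(x)|<1.
x=-1.8: |R|=0.1250
R=−1: 1+2/3x = −1+1/3x ⇒ -1/3x=2 ⇒ x=2/(-1/3)=-6.0000
Confirm numerically:
  x=-5.157: |R|=0.89665 <1
  x=-5.116: |R|=0.89108 <1
  x=-4.679: |R|=0.82797 <1
  x=-6.578: |R|=1.06035 >1
  x=-6.527: |R|=1.05532 >1
  x=-6.143: |R|=1.01564 >1
So |R|<1 on (-6.0000, 0).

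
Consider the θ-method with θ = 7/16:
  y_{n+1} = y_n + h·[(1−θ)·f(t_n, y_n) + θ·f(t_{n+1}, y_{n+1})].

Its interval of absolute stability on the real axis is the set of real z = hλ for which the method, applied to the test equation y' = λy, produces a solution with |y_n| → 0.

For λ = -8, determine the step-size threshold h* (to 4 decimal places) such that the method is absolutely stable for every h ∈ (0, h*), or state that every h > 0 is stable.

On y'=λy, z=hλ:
  y_{n+1} = y_n + z·[9/16·y_n + 7/16·y_{n+1}] ⇒ (1 − 7/16z)y_{n+1} = (1 + 9/16z)y_n
  R(z) = (1 + 9/16z)/(1 − 7/16z).

Find x<0 with |R(x)|<1.
x=-0.38: |R|=0.6742
R=−1: 1+9/16x = −1+7/16x ⇒ -1/8x=2 ⇒ x=2/(-1/8)=-16.0000
Confirm numerically:
  x=-11.944: |R|=0.91856 <1
  x=-10.414: |R|=0.87433 <1
  x=-9.907: |R|=0.85722 <1
  x=-8.704: |R|=0.81032 <1
  x=-16.460: |R|=1.00701 >1
  x=-16.271: |R|=1.00417 >1
  x=-16.202: |R|=1.00312 >1
Interval (-16.0000, 0).

(-16.0000,0); λ=-8 ⇒ h* = (16)/8 = 2.0000.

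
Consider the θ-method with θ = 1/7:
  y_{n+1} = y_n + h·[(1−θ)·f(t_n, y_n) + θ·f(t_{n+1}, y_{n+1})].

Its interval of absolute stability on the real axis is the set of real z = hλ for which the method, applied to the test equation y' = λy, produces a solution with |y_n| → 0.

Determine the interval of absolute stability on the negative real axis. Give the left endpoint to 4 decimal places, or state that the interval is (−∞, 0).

Test eqn y'=λy, z=hλ:
  y_{n+1} = y_n + z·[6/7·y_n + 1/7·y_{n+1}] ⇒ (1 − 1/7z)y_{n+1} = (1 + 6/7z)y_n
  so R(z) = (1 + 6/7z)/(1 − 1/7z).

Need |R(x)|<1, x<0.
x=-1.47: |R|=0.2149
R=−1: 1+6/7x = −1+1/7x ⇒ -5/7x=2 ⇒ x=2/(-5/7)=-2.8000
Confirm numerically:
  x=-2.392: |R|=0.78279 <1
  x=-2.211: |R|=0.68027 <1
  x=-2.138: |R|=0.63778 <1
  x=-1.299: |R|=0.09567 <1
  x=-3.195: |R|=1.19372 >1
  x=-3.175: |R|=1.18428 >1
  x=-2.833: |R|=1.01678 >1
Interval (-2.8000, 0).

(-2.8000, 0).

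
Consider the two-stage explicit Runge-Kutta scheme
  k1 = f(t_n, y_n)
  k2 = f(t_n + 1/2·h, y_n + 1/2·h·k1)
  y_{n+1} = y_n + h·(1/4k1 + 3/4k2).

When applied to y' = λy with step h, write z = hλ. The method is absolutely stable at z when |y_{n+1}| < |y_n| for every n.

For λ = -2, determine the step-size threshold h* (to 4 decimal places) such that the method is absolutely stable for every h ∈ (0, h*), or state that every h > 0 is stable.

On y'=λy, z=hλ:
  k1=λy_n ⇒ h·k1=z·y_n;  k2=λ(1+1/2z)y_n ⇒ h·k2=z(1+1/2z)y_n
  y_{n+1}/y_n = 1 + 1/4z + 3/4z(1+1/2z) = 1 + z + 3/8z²
  R(z) = 1 + z + 3/8z².

Need |R(x)|<1, x<0.
x=-0.52: |R|=0.5814
R=1: x+3/8x²=0 ⇒ x=−8/3=-2.6667; min R=1−1/(4·3/8)=0.3333>−1
Confirm numerically:
  x=-2.530: |R|=0.87034 <1
  x=-2.041: |R|=0.52113 <1
  x=-1.608: |R|=0.36162 <1
  x=-1.247: |R|=0.33613 <1
  x=-2.814: |R|=1.15547 >1
  x=-2.704: |R|=1.03786 >1
Stable set (-2.6667, 0).

(-2.6667,0); λ=-2 ⇒ h* = (8/3)/2 = 1.3333.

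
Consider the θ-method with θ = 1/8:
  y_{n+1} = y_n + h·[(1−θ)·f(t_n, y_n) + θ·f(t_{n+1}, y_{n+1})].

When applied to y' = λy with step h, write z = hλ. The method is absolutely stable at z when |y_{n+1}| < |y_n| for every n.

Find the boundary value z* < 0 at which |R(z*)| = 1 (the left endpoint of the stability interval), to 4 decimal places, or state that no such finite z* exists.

Test eqn y'=λy, z=hλ:
  y_{n+1} = y_n + z·[7/8·y_n + 1/8·y_{n+1}] ⇒ (1 − 1/8z)y_{n+1} = (1 + 7/8z)y_n
  ⇒ R(z) = (1 + 7/8z)/(1 − 1/8z).

Solve |R(x)|<1 on ℝ⁻.
x=-1.64: |R|=0.3610
R=−1: 1+7/8x = −1+1/8x ⇒ -3/4x=2 ⇒ x=2/(-3/4)=-2.6667
Confirm numerically:
  x=-2.554: |R|=0.93595 <1
  x=-1.489: |R|=0.25535 <1
  x=-1.164: |R|=0.01615 <1
  x=-3.158: |R|=1.26421 >1
  x=-3.047: |R|=1.20657 >1
  x=-2.785: |R|=1.06583 >1
Stable set (-2.6667, 0).

left endpoint -2.6667.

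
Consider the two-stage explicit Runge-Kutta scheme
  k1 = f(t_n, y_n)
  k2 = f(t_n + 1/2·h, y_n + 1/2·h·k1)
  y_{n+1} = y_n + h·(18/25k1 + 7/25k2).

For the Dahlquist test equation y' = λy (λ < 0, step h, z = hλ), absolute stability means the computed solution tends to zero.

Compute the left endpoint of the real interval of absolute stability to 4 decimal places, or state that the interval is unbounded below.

Test eqn y'=λy, z=hλ:
  k1=λy_n ⇒ h·k1=z·y_n;  k2=λ(1+1/2z)y_n ⇒ h·k2=z(1+1/2z)y_n
  y_{n+1}/y_n = 1 + 18/25z + 7/25z(1+1/2z) = 1 + z + 7/50z²
  so R(z) = 1 + z + 7/50z².

Boundary: |R(x)|=1, x<0.
x=-1.05: |R|=0.1043
R=1: x+7/50x²=0 ⇒ x=−50/7=-7.1429; min R=1−1/(4·7/50)=-0.7857>−1
Confirm numerically:
  x=-7.111: |R|=0.96828 <1
  x=-7.100: |R|=0.95740 <1
  x=-5.399: |R|=0.31811 <1
  x=-5.047: |R|=0.48089 <1
  x=-7.676: |R|=1.57294 >1
  x=-7.438: |R|=1.30734 >1
  x=-7.213: |R|=1.07083 >1
Interval (-7.1429, 0).

left endpoint -7.1429.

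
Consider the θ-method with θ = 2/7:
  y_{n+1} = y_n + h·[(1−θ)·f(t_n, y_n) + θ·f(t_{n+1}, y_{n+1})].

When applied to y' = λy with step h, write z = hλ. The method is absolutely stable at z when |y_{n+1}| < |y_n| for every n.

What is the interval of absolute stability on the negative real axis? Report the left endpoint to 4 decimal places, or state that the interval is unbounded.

(-4.6667, 0).

Test eqn y'=λy, z=hλ:
  y_{n+1} = y_n + z·[5/7·y_n + 2/7·y_{n+1}] ⇒ (1 − 2/7z)y_{n+1} = (1 + 5/7z)y_n
  ⇒ R(z) = (1 + 5/7z)/(1 − 2/7z).

Need |R(x)|<1, x<0.
x=-1.68: |R|=0.1351
R=−1: 1+5/7x = −1+2/7x ⇒ -3/7x=2 ⇒ x=2/(-3/7)=-4.6667
Confirm numerically:
  x=-4.083: |R|=0.88454 <1
  x=-3.541: |R|=0.76019 <1
  x=-3.406: |R|=0.72618 <1
  x=-3.342: |R|=0.70959 <1
  x=-5.149: |R|=1.08365 >1
  x=-5.087: |R|=1.07342 >1
  x=-4.845: |R|=1.03206 >1
So |R|<1 on (-4.6667, 0).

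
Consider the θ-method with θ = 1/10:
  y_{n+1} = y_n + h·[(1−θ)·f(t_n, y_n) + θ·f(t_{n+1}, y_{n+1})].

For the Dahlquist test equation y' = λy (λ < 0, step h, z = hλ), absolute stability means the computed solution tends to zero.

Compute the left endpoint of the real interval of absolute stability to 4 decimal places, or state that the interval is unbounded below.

z* = -2.5000.

On y'=λy, z=hλ:
  y_{n+1} = y_n + z·[9/10·y_n + 1/10·y_{n+1}] ⇒ (1 − 1/10z)y_{n+1} = (1 + 9/10z)y_n
  so R(z) = (1 + 9/10z)/(1 − 1/10z).

Need |R(x)|<1, x<0.
x=-0.88: |R|=0.1912
R=−1: 1+9/10x = −1+1/10x ⇒ -4/5x=2 ⇒ x=2/(-4/5)=-2.5000
Confirm numerically:
  x=-2.223: |R|=0.81870 <1
  x=-1.983: |R|=0.65484 <1
  x=-1.191: |R|=0.06425 <1
  x=-3.012: |R|=1.31479 >1
  x=-2.584: |R|=1.05340 >1
  x=-2.563: |R|=1.04012 >1
So |R|<1 on (-2.5000, 0).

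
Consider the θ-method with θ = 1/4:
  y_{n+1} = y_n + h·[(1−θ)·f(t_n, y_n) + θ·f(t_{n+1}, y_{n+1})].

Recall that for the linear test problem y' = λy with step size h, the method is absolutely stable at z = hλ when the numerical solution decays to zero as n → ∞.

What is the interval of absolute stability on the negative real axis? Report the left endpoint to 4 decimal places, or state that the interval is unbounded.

On y'=λy, z=hλ:
  y_{n+1} = y_n + z·[3/4·y_n + 1/4·y_{n+1}] ⇒ (1 − 1/4z)y_{n+1} = (1 + 3/4z)y_n
  ⇒ R(z) = (1 + 3/4z)/(1 − 1/4z).

Solve |R(x)|<1 on ℝ⁻.
x=-0.68: |R|=0.4188
R=−1: 1+3/4x = −1+1/4x ⇒ -1/2x=2 ⇒ x=2/(-1/2)=-4.0000
Confirm numerically:
  x=-2.460: |R|=0.52322 <1
  x=-2.202: |R|=0.42019 <1
  x=-2.114: |R|=0.38306 <1
  x=-4.541: |R|=1.12668 >1
  x=-4.447: |R|=1.10584 >1
  x=-4.020: |R|=1.00499 >1
Interval (-4.0000, 0).

(-4.0000, 0).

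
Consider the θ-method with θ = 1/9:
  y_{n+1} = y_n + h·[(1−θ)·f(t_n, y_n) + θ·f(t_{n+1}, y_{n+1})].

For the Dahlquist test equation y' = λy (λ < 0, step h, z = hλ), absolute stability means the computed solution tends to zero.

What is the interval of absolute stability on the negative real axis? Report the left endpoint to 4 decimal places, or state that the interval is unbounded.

Set f=λy, z=hλ:
  y_{n+1} = y_n + z·[8/9·y_n + 1/9·y_{n+1}] ⇒ (1 − 1/9z)y_{n+1} = (1 + 8/9z)y_n
  Hence R(z) = (1 + 8/9z)/(1 − 1/9z).

Boundary: |R(x)|=1, x<0.
x=-0.68: |R|=0.3678
R=−1: 1+8/9x = −1+1/9x ⇒ -7/9x=2 ⇒ x=2/(-7/9)=-2.5714
Confirm numerically:
  x=-2.359: |R|=0.86909 <1
  x=-1.774: |R|=0.48190 <1
  x=-1.111: |R|=0.01108 <1
  x=-1.053: |R|=0.05730 <1
  x=-3.137: |R|=1.32619 >1
  x=-3.076: |R|=1.29248 >1
  x=-2.740: |R|=1.10051 >1
Stable set (-2.5714, 0).

z∈(-2.5714,0).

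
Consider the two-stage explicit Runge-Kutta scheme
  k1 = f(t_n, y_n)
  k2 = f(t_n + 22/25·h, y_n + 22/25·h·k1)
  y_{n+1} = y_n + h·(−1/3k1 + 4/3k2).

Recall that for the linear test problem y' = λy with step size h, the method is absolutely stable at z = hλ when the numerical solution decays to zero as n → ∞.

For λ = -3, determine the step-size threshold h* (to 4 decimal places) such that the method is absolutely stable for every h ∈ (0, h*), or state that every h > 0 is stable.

On y'=λy, z=hλ:
  k1=λy_n ⇒ h·k1=z·y_n;  k2=λ(1+22/25z)y_n ⇒ h·k2=z(1+22/25z)y_n
  y_{n+1}/y_n = 1 − 1/3z + 4/3z(1+22/25z) = 1 + z + 88/75z²
  R(z) = 1 + z + 88/75z².

Find x<0 with |R(x)|<1.
x=-1.73: |R|=2.7817
R=1: x+88/75x²=0 ⇒ x=−75/88=-0.8523; min R=1−1/(4·88/75)=0.7869>−1
Confirm numerically:
  x=-0.755: |R|=0.91383 <1
  x=-0.497: |R|=0.79282 <1
  x=-0.480: |R|=0.79034 <1
  x=-1.271: |R|=1.62445 >1
  x=-0.906: |R|=1.05711 >1
Interval (-0.8523, 0).

(-0.8523,0); λ=-3 ⇒ h* = (75/88)/3 = 0.2841.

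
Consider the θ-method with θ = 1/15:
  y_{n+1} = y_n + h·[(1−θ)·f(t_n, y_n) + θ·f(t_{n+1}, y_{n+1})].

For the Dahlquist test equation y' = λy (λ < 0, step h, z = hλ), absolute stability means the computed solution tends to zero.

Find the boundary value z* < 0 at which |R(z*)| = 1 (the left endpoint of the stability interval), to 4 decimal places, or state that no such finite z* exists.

left endpoint -2.3077.

On y'=λy, z=hλ:
  y_{n+1} = y_n + z·[14/15·y_n + 1/15·y_{n+1}] ⇒ (1 − 1/15z)y_{n+1} = (1 + 14/15z)y_n
  R(z) = (1 + 14/15z)/(1 − 1/15z).

Find x<0 with |R(x)|<1.
x=-0.96: |R|=0.0977
R=−1: 1+14/15x = −1+1/15x ⇒ -13/15x=2 ⇒ x=2/(-13/15)=-2.3077
Confirm numerically:
  x=-2.019: |R|=0.77948 <1
  x=-1.744: |R|=0.56235 <1
  x=-1.042: |R|=0.02568 <1
  x=-0.946: |R|=0.11012 <1
  x=-2.495: |R|=1.13918 >1
  x=-2.468: |R|=1.11930 >1
  x=-2.449: |R|=1.10528 >1
Interval (-2.3077, 0).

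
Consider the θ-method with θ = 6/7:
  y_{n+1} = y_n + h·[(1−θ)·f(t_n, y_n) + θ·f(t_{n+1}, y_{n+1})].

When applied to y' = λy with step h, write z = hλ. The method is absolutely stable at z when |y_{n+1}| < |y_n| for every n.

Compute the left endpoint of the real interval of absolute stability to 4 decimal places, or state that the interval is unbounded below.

unbounded; (−∞, 0).

Set f=λy, z=hλ:
  y_{n+1} = y_n + z·[1/7·y_n + 6/7·y_{n+1}] ⇒ (1 − 6/7z)y_{n+1} = (1 + 1/7z)y_n
  R(z) = (1 + 1/7z)/(1 − 6/7z).

Solve |R(x)|<1 on ℝ⁻.
x=-1.12: |R|=0.4286
x=-2: |R|=0.2632
x=-10: |R|=0.0448
x=-100: |R|=0.1532
θ=6/7≥1/2 ⇒ |1+1/7x|<|1−6/7x| ∀x<0 ⇒ interval (−∞,0).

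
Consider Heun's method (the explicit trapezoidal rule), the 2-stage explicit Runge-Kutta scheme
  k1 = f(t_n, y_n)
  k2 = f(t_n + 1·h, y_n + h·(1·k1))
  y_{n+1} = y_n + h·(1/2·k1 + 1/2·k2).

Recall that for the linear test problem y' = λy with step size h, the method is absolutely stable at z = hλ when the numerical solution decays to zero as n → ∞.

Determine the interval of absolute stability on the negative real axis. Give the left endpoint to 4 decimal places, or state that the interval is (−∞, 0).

Set f=λy, z=hλ:
  order 2, 2-stage ⇒ R(z)=1+z+z^2/2
  (e.g. R(-1.07)=0.50245, |R|=0.50245)

Solve |R(x)|<1 on ℝ⁻.
x=-1.07: |R|=0.5025
|R(-1.83)|=0.8445 |R(-1.13)|=0.5085 |R(-0.93)|=0.5025
Bisect:
  x_lo=-2.3473 |R|=1.4076  x_hi=-0.0717 |R|=0.9308
  mid=-1.20952 |R|=0.52195 →hi
  mid=-1.77841 |R|=0.80296 →hi
  mid=-2.06286 |R|=1.06484 →lo
  mid=-1.92064 |R|=0.92379 →hi
  mid=-1.99175 |R|=0.99178 →hi
  mid=-2.02730 |R|=1.02768 →lo
  mid=-2.00953 |R|=1.00957 →lo
  ...
  [-2.00008,-1.99994] ⇒ x*=-2.0000
Interval (-2.0000, 0).

(-2.0000, 0).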